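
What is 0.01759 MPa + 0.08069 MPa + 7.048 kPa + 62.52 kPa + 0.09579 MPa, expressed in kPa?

In kPa:
  0.01759 MPa = 0.01759 × 10^3 kPa = 17.59
  0.08069 MPa = 0.08069 × 10^3 kPa = 80.69
  7.048 kPa → 7.048
  62.52 kPa → 62.52
  0.09579 MPa = 0.09579 × 10^3 kPa = 95.79
Sum: 17.59 + 80.69 + 7.048 + 62.52 + 95.79 = 263.638

263.638 kPa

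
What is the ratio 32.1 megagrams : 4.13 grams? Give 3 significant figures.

(32.1 × 10⁶) / (4.13) = 7.772 × 10⁶

7770000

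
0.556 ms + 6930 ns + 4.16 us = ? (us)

567.09 us

In us:
  0.556 ms = 0.556 × 10³ us = 556
  6930 ns = 6930 × 10⁻³ us = 6.93
  4.16 us → 4.16
Sum: 556 + 6.93 + 4.16 = 567.09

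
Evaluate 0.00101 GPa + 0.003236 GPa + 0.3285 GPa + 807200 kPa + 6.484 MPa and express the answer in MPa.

In MPa:
  0.00101 GPa = 0.00101 × 10^3 MPa = 1.01
  0.003236 GPa = 0.003236 × 10^3 MPa = 3.236
  0.3285 GPa = 0.3285 × 10^3 MPa = 328.5
  807200 kPa = 807200 × 10^-3 MPa = 807.2
  6.484 MPa → 6.484
Sum: 1.01 + 3.236 + 328.5 + 807.2 + 6.484 = 1146.43

1146.43 MPa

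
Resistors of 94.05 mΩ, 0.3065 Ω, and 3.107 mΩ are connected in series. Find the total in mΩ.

In mΩ:
  94.05 mΩ → 94.05
  0.3065 Ω = 0.3065e3 mΩ = 306.5
  3.107 mΩ → 3.107
Sum: 94.05 + 306.5 + 3.107 = 403.657

403.657 mΩ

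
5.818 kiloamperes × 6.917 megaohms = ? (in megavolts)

5.818e3 × 6.917e6 = 40.243106e9 V

40243.106 megavolts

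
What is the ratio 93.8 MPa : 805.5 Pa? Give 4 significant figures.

(93.8 × 10⁶) / (805.5) = 0.11645 × 10⁶

116400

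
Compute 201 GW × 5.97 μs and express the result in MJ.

1.19997 MJ

201e9 × 5.97e-6 = 1199.97e3 J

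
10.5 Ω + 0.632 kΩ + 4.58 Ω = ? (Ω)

647.08 Ω

In Ω:
  10.5 Ω → 10.5
  0.632 kΩ = 0.632e3 Ω = 632
  4.58 Ω → 4.58
Sum: 10.5 + 632 + 4.58 = 647.08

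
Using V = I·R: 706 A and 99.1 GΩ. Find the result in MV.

69964600 MV

706 × 99.1e9 = 69964.6e9 V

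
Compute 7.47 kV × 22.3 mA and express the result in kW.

0.166581 kW

7.47 × 10³ × 22.3 × 10⁻³ = 166.581 W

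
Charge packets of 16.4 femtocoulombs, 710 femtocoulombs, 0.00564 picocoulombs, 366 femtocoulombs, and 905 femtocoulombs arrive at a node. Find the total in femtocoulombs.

In femtocoulombs:
  16.4 femtocoulombs → 16.4
  710 femtocoulombs → 710
  0.00564 picocoulombs = 0.00564e3 femtocoulombs = 5.64
  366 femtocoulombs → 366
  905 femtocoulombs → 905
Sum: 16.4 + 710 + 5.64 + 366 + 905 = 2003.04

2003.04 femtocoulombs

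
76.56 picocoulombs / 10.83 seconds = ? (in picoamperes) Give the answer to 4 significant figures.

(76.56e-12) / (10.83) = 7.06925e-12 A

7.069 picoamperes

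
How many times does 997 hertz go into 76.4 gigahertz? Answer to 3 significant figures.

(76.4 × 10⁹) / (997) = 0.07663 × 10⁹

76600000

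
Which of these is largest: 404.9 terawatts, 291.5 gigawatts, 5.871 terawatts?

404.9 terawatts

404.9 terawatts = 404900000000000 watts
291.5 gigawatts = 291500000000 watts
5.871 terawatts = 5871000000000 watts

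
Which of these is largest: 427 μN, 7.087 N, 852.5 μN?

427 μN = 0.000427 N
7.087 N = 7.087 N
852.5 μN = 0.0008525 N

7.087 N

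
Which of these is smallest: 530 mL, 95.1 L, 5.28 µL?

5.28 µL

530 mL = 0.53 L
95.1 L = 95.1 L
5.28 µL = 0.00000528 L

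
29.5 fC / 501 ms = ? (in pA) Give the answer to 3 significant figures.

(29.5e-15) / (501e-3) = 0.058882e-12 A

0.0589 pA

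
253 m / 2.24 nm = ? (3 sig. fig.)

113000000000

(253) / (2.24 × 10⁻⁹) = 112.9 × 10⁹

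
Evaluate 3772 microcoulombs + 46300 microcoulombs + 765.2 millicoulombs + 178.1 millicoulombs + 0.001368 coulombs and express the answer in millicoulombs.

994.74 millicoulombs

In millicoulombs:
  3772 microcoulombs = 3772 × 10⁻³ millicoulombs = 3.772
  46300 microcoulombs = 46300 × 10⁻³ millicoulombs = 46.3
  765.2 millicoulombs → 765.2
  178.1 millicoulombs → 178.1
  0.001368 coulombs = 0.001368 × 10³ millicoulombs = 1.368
Sum: 3.772 + 46.3 + 765.2 + 178.1 + 1.368 = 994.74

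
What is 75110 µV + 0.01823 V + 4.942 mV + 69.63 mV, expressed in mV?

167.912 mV

In mV:
  75110 µV = 75110 × 10^-3 mV = 75.11
  0.01823 V = 0.01823 × 10^3 mV = 18.23
  4.942 mV → 4.942
  69.63 mV → 69.63
Sum: 75.11 + 18.23 + 4.942 + 69.63 = 167.912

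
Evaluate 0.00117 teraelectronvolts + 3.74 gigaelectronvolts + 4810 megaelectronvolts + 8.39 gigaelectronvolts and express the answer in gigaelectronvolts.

18.11 gigaelectronvolts

In gigaelectronvolts:
  0.00117 teraelectronvolts = 0.00117e3 gigaelectronvolts = 1.17
  3.74 gigaelectronvolts → 3.74
  4810 megaelectronvolts = 4810e-3 gigaelectronvolts = 4.81
  8.39 gigaelectronvolts → 8.39
Sum: 1.17 + 3.74 + 4.81 + 8.39 = 18.11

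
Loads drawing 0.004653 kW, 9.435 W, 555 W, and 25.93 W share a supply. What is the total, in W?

595.018 W

In W:
  0.004653 kW = 0.004653 × 10^3 W = 4.653
  9.435 W → 9.435
  555 W → 555
  25.93 W → 25.93
Sum: 4.653 + 9.435 + 555 + 25.93 = 595.018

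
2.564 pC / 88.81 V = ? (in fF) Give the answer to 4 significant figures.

28.87 fF

(2.564 × 10^-12) / (88.81) = 0.0288706 × 10^-12 F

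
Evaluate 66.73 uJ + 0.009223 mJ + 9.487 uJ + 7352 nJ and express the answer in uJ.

92.792 uJ

In uJ:
  66.73 uJ → 66.73
  0.009223 mJ = 0.009223 × 10^3 uJ = 9.223
  9.487 uJ → 9.487
  7352 nJ = 7352 × 10^-3 uJ = 7.352
Sum: 66.73 + 9.223 + 9.487 + 7.352 = 92.792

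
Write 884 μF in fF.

micro = 1e-6, femto = 1e-15; factor is 1e9.
884 × 1e9 = 884000000000

884000000000 fF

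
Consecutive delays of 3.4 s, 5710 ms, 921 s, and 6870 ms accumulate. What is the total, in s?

In s:
  3.4 s → 3.4
  5710 ms = 5710 × 10⁻³ s = 5.71
  921 s → 921
  6870 ms = 6870 × 10⁻³ s = 6.87
Sum: 3.4 + 5.71 + 921 + 6.87 = 936.98

936.98 s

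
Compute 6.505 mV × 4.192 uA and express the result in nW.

27.26896 nW

6.505e-3 × 4.192e-6 = 27.26896e-9 W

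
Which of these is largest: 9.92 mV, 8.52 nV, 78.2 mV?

78.2 mV

9.92 mV = 0.00992 V
8.52 nV = 0.00000000852 V
78.2 mV = 0.0782 V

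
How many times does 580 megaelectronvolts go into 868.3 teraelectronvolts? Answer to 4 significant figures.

(868.3 × 10¹²) / (580 × 10⁶) = 1.4971 × 10⁶

1497000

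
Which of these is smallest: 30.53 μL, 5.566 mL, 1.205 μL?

30.53 μL = 0.00003053 L
5.566 mL = 0.005566 L
1.205 μL = 0.000001205 L

1.205 μL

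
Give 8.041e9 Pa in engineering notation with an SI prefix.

= 8.041e9 Pa; 1e9 is giga.

8.041 GPa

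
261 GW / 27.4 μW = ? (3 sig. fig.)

(261 × 10⁹) / (27.4 × 10⁻⁶) = 9.526 × 10¹⁵

9530000000000000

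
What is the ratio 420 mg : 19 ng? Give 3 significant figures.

(420e-3) / (19e-9) = 22.11e6

22100000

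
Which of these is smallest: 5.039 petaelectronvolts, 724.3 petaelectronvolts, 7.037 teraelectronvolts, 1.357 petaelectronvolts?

5.039 petaelectronvolts = 5039000000000000 electronvolts
724.3 petaelectronvolts = 724300000000000000 electronvolts
7.037 teraelectronvolts = 7037000000000 electronvolts
1.357 petaelectronvolts = 1357000000000000 electronvolts

7.037 teraelectronvolts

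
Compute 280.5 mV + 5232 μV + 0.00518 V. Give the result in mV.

290.912 mV

In mV:
  280.5 mV → 280.5
  5232 μV = 5232 × 10⁻³ mV = 5.232
  0.00518 V = 0.00518 × 10³ mV = 5.18
Sum: 280.5 + 5.232 + 5.18 = 290.912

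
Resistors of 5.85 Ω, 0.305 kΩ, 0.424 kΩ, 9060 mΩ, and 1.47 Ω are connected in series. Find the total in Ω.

745.38 Ω

In Ω:
  5.85 Ω → 5.85
  0.305 kΩ = 0.305e3 Ω = 305
  0.424 kΩ = 0.424e3 Ω = 424
  9060 mΩ = 9060e-3 Ω = 9.06
  1.47 Ω → 1.47
Sum: 5.85 + 305 + 424 + 9.06 + 1.47 = 745.38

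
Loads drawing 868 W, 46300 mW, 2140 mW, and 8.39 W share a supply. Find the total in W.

924.83 W

In W:
  868 W → 868
  46300 mW = 46300e-3 W = 46.3
  2140 mW = 2140e-3 W = 2.14
  8.39 W → 8.39
Sum: 868 + 46.3 + 2.14 + 8.39 = 924.83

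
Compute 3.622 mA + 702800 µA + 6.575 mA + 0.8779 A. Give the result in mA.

1590.897 mA

In mA:
  3.622 mA → 3.622
  702800 µA = 702800 × 10⁻³ mA = 702.8
  6.575 mA → 6.575
  0.8779 A = 0.8779 × 10³ mA = 877.9
Sum: 3.622 + 702.8 + 6.575 + 877.9 = 1590.897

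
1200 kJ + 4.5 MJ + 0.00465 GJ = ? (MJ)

10.35 MJ

In MJ:
  1200 kJ = 1200 × 10^-3 MJ = 1.2
  4.5 MJ → 4.5
  0.00465 GJ = 0.00465 × 10^3 MJ = 4.65
Sum: 1.2 + 4.5 + 4.65 = 10.35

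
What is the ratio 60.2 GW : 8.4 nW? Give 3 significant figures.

7170000000000000000

(60.2 × 10⁹) / (8.4 × 10⁻⁹) = 7.167 × 10¹⁸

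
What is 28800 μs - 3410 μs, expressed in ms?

25.39 ms

In ms:
  28800 μs = 28800 × 10^-3 ms = 28.8
  3410 μs = 3410 × 10^-3 ms = 3.41
Difference: 28.8 - 3.41 = 25.39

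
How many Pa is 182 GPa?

182000000000 Pa

giga = 10^9, (no prefix) = 10^0; factor is 10^9.
182 × 10^9 = 182000000000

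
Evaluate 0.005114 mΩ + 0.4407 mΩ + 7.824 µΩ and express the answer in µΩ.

In µΩ:
  0.005114 mΩ = 0.005114 × 10^3 µΩ = 5.114
  0.4407 mΩ = 0.4407 × 10^3 µΩ = 440.7
  7.824 µΩ → 7.824
Sum: 5.114 + 440.7 + 7.824 = 453.638

453.638 µΩ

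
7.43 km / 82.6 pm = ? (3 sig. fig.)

90000000000000

(7.43 × 10³) / (82.6 × 10⁻¹²) = 0.08995 × 10¹⁵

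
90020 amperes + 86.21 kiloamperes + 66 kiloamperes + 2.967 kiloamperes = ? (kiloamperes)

In kiloamperes:
  90020 amperes = 90020 × 10^-3 kiloamperes = 90.02
  86.21 kiloamperes → 86.21
  66 kiloamperes → 66
  2.967 kiloamperes → 2.967
Sum: 90.02 + 86.21 + 66 + 2.967 = 245.197

245.197 kiloamperes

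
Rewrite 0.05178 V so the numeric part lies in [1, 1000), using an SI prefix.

= 51.78 × 10^-3 V; 10^-3 is milli.

51.78 mV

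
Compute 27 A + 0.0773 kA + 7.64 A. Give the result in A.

111.94 A

In A:
  27 A → 27
  0.0773 kA = 0.0773 × 10³ A = 77.3
  7.64 A → 7.64
Sum: 27 + 77.3 + 7.64 = 111.94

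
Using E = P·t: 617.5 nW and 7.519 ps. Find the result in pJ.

0.0000046429825 pJ

617.5e-9 × 7.519e-12 = 4642.9825e-21 J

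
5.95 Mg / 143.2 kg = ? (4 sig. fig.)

(5.95 × 10⁶) / (143.2 × 10³) = 0.04155 × 10³

41.55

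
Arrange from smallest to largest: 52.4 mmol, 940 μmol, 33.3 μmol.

52.4 mmol = 0.0524 mol
940 μmol = 0.00094 mol
33.3 μmol = 0.0000333 mol

33.3 μmol < 940 μmol < 52.4 mmol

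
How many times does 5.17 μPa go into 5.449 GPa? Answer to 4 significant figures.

1054000000000000

(5.449e9) / (5.17e-6) = 1.054e15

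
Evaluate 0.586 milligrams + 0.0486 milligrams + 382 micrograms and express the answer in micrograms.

1016.6 micrograms

In micrograms:
  0.586 milligrams = 0.586 × 10^3 micrograms = 586
  0.0486 milligrams = 0.0486 × 10^3 micrograms = 48.6
  382 micrograms → 382
Sum: 586 + 48.6 + 382 = 1016.6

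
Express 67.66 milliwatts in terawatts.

0.00000000000006766 terawatts

milli = 1e-3, tera = 1e12; factor is 1e-15.
67.66 × 1e-15 = 0.00000000000006766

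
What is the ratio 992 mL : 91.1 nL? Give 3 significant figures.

(992 × 10^-3) / (91.1 × 10^-9) = 10.89 × 10^6

10900000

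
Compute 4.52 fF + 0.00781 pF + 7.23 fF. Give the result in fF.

In fF:
  4.52 fF → 4.52
  0.00781 pF = 0.00781 × 10^3 fF = 7.81
  7.23 fF → 7.23
Sum: 4.52 + 7.81 + 7.23 = 19.56

19.56 fF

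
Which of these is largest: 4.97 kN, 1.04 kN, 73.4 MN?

73.4 MN

4.97 kN = 4970 N
1.04 kN = 1040 N
73.4 MN = 73400000 N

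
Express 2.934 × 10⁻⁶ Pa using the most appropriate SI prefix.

2.934 μPa

= 2.934 × 10⁻⁶ Pa; 10⁻⁶ is micro.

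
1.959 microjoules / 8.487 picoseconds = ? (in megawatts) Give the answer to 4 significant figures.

0.2308 megawatts

(1.959 × 10^-6) / (8.487 × 10^-12) = 0.230824 × 10^6 W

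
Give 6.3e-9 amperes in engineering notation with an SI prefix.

= 6.3e-9 amperes; 1e-9 is nano.

6.3 nanoamperes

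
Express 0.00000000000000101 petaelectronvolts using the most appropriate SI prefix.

= 1.01 electronvolts; mantissa already in [1, 1000).

1.01 electronvolts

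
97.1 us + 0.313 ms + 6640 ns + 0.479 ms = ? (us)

895.74 us

In us:
  97.1 us → 97.1
  0.313 ms = 0.313 × 10³ us = 313
  6640 ns = 6640 × 10⁻³ us = 6.64
  0.479 ms = 0.479 × 10³ us = 479
Sum: 97.1 + 313 + 6.64 + 479 = 895.74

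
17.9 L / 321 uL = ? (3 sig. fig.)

(17.9) / (321 × 10^-6) = 0.05576 × 10^6

55800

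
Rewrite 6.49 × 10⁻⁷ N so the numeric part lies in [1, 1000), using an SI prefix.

= 649 × 10⁻⁹ N; 10⁻⁹ is nano.

649 nN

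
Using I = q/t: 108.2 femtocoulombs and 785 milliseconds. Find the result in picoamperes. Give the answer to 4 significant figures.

(108.2e-15) / (785e-3) = 0.137834e-12 A

0.1378 picoamperes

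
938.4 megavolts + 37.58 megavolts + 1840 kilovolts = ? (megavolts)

In megavolts:
  938.4 megavolts → 938.4
  37.58 megavolts → 37.58
  1840 kilovolts = 1840e-3 megavolts = 1.84
Sum: 938.4 + 37.58 + 1.84 = 977.82

977.82 megavolts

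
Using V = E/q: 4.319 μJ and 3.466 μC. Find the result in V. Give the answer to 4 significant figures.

(4.319e-6) / (3.466e-6) = 1.24611 V

1.246 V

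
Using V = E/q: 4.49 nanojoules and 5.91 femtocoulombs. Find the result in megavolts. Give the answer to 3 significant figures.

(4.49 × 10^-9) / (5.91 × 10^-15) = 0.75973 × 10^6 V

0.760 megavolts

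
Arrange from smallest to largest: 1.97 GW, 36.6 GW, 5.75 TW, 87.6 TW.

1.97 GW = 1970000000 W
36.6 GW = 36600000000 W
5.75 TW = 5750000000000 W
87.6 TW = 87600000000000 W

1.97 GW < 36.6 GW < 5.75 TW < 87.6 TW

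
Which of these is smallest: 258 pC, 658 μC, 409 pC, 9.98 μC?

258 pC = 0.000000000258 C
658 μC = 0.000658 C
409 pC = 0.000000000409 C
9.98 μC = 0.00000998 C

258 pC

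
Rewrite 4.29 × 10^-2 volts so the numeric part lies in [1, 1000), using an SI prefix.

= 42.9 × 10^-3 volts; 10^-3 is milli.

42.9 millivolts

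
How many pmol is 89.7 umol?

micro = 1e-6, pico = 1e-12; factor is 1e6.
89.7 × 1e6 = 89700000

89700000 pmol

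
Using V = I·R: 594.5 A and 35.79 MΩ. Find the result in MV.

594.5 × 35.79 × 10⁶ = 21277.155 × 10⁶ V

21277.155 MV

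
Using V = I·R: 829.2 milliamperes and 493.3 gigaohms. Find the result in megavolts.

829.2e-3 × 493.3e9 = 409044.36e6 V

409044.36 megavolts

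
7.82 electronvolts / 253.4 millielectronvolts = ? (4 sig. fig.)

(7.82) / (253.4 × 10^-3) = 0.03086 × 10^3

30.86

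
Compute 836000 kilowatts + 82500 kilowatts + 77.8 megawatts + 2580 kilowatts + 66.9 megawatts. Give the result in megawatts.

1065.78 megawatts

In megawatts:
  836000 kilowatts = 836000 × 10⁻³ megawatts = 836
  82500 kilowatts = 82500 × 10⁻³ megawatts = 82.5
  77.8 megawatts → 77.8
  2580 kilowatts = 2580 × 10⁻³ megawatts = 2.58
  66.9 megawatts → 66.9
Sum: 836 + 82.5 + 77.8 + 2.58 + 66.9 = 1065.78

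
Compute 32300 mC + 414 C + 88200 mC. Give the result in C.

In C:
  32300 mC = 32300e-3 C = 32.3
  414 C → 414
  88200 mC = 88200e-3 C = 88.2
Sum: 32.3 + 414 + 88.2 = 534.5

534.5 C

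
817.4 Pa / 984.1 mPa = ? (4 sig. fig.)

830.6

(817.4) / (984.1 × 10⁻³) = 0.83061 × 10³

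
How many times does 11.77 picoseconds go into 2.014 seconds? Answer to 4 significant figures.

171100000000

(2.014) / (11.77 × 10⁻¹²) = 0.17111 × 10¹²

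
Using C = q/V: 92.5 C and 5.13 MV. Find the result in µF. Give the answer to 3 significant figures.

(92.5) / (5.13 × 10^6) = 18.031 × 10^-6 F

18.0 µF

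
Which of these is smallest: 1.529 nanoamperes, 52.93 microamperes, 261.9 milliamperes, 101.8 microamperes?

1.529 nanoamperes = 0.000000001529 amperes
52.93 microamperes = 0.00005293 amperes
261.9 milliamperes = 0.2619 amperes
101.8 microamperes = 0.0001018 amperes

1.529 nanoamperes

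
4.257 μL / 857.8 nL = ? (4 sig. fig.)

4.963

(4.257 × 10^-6) / (857.8 × 10^-9) = 0.0049627 × 10^3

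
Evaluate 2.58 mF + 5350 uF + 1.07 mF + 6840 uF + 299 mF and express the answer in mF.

In mF:
  2.58 mF → 2.58
  5350 uF = 5350e-3 mF = 5.35
  1.07 mF → 1.07
  6840 uF = 6840e-3 mF = 6.84
  299 mF → 299
Sum: 2.58 + 5.35 + 1.07 + 6.84 + 299 = 314.84

314.84 mF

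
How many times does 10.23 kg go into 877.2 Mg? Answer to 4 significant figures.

85750

(877.2 × 10⁶) / (10.23 × 10³) = 85.748 × 10³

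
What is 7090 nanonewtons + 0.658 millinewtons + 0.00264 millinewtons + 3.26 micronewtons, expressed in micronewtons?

In micronewtons:
  7090 nanonewtons = 7090 × 10⁻³ micronewtons = 7.09
  0.658 millinewtons = 0.658 × 10³ micronewtons = 658
  0.00264 millinewtons = 0.00264 × 10³ micronewtons = 2.64
  3.26 micronewtons → 3.26
Sum: 7.09 + 658 + 2.64 + 3.26 = 670.99

670.99 micronewtons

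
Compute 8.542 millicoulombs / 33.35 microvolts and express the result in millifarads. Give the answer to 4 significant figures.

256100 millifarads

(8.542 × 10⁻³) / (33.35 × 10⁻⁶) = 0.256132 × 10³ F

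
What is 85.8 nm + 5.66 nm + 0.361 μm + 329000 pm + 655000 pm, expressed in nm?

In nm:
  85.8 nm → 85.8
  5.66 nm → 5.66
  0.361 μm = 0.361 × 10^3 nm = 361
  329000 pm = 329000 × 10^-3 nm = 329
  655000 pm = 655000 × 10^-3 nm = 655
Sum: 85.8 + 5.66 + 361 + 329 + 655 = 1436.46

1436.46 nm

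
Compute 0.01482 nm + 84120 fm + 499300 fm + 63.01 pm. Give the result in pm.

In pm:
  0.01482 nm = 0.01482 × 10^3 pm = 14.82
  84120 fm = 84120 × 10^-3 pm = 84.12
  499300 fm = 499300 × 10^-3 pm = 499.3
  63.01 pm → 63.01
Sum: 14.82 + 84.12 + 499.3 + 63.01 = 661.25

661.25 pm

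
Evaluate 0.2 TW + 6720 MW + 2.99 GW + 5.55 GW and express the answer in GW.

In GW:
  0.2 TW = 0.2 × 10³ GW = 200
  6720 MW = 6720 × 10⁻³ GW = 6.72
  2.99 GW → 2.99
  5.55 GW → 5.55
Sum: 200 + 6.72 + 2.99 + 5.55 = 215.26

215.26 GW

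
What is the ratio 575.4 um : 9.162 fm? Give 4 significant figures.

(575.4e-6) / (9.162e-15) = 62.803e9

62800000000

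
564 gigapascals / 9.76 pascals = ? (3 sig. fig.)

(564 × 10⁹) / (9.76) = 57.79 × 10⁹

57800000000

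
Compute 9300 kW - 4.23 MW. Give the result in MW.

In MW:
  9300 kW = 9300 × 10^-3 MW = 9.3
  4.23 MW → 4.23
Difference: 9.3 - 4.23 = 5.07

5.07 MW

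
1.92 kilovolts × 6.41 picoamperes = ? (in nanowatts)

1.92 × 10³ × 6.41 × 10⁻¹² = 12.3072 × 10⁻⁹ W

12.3072 nanowatts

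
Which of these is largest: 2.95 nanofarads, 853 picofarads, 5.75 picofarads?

2.95 nanofarads = 0.00000000295 farads
853 picofarads = 0.000000000853 farads
5.75 picofarads = 0.00000000000575 farads

2.95 nanofarads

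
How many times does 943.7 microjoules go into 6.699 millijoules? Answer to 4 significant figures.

(6.699 × 10⁻³) / (943.7 × 10⁻⁶) = 0.0070987 × 10³

7.099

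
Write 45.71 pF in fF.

pico = 10^-12, femto = 10^-15; factor is 10^3.
45.71 × 10^3 = 45710

45710 fF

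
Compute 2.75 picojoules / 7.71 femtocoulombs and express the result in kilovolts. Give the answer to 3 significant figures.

(2.75 × 10⁻¹²) / (7.71 × 10⁻¹⁵) = 0.35668 × 10³ V

0.357 kilovolts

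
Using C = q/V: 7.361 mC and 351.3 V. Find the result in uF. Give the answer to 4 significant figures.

20.95 uF

(7.361 × 10^-3) / (351.3) = 0.0209536 × 10^-3 F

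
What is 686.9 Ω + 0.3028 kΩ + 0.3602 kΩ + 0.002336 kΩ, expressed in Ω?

1352.236 Ω

In Ω:
  686.9 Ω → 686.9
  0.3028 kΩ = 0.3028e3 Ω = 302.8
  0.3602 kΩ = 0.3602e3 Ω = 360.2
  0.002336 kΩ = 0.002336e3 Ω = 2.336
Sum: 686.9 + 302.8 + 360.2 + 2.336 = 1352.236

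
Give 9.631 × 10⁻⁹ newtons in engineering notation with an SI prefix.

9.631 nanonewtons

= 9.631 × 10⁻⁹ newtons; 10⁻⁹ is nano.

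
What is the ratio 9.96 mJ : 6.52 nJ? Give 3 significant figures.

(9.96 × 10⁻³) / (6.52 × 10⁻⁹) = 1.528 × 10⁶

1530000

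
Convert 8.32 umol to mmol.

0.00832 mmol

micro = 10⁻⁶, milli = 10⁻³; factor is 10⁻³.
8.32 × 10⁻³ = 0.00832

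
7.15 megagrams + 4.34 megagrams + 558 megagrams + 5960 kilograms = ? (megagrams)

575.45 megagrams

In megagrams:
  7.15 megagrams → 7.15
  4.34 megagrams → 4.34
  558 megagrams → 558
  5960 kilograms = 5960 × 10^-3 megagrams = 5.96
Sum: 7.15 + 4.34 + 558 + 5.96 = 575.45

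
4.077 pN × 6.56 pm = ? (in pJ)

4.077 × 10^-12 × 6.56 × 10^-12 = 26.74512 × 10^-24 J

0.00000000002674512 pJ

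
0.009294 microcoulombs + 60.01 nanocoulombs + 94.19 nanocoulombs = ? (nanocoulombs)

In nanocoulombs:
  0.009294 microcoulombs = 0.009294 × 10^3 nanocoulombs = 9.294
  60.01 nanocoulombs → 60.01
  94.19 nanocoulombs → 94.19
Sum: 9.294 + 60.01 + 94.19 = 163.494

163.494 nanocoulombs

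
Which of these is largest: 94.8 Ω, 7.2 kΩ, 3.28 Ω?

7.2 kΩ

94.8 Ω = 94.8 Ω
7.2 kΩ = 7200 Ω
3.28 Ω = 3.28 Ω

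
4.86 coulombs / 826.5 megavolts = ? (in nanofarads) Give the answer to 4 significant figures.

5.880 nanofarads

(4.86) / (826.5e6) = 0.00588022e-6 F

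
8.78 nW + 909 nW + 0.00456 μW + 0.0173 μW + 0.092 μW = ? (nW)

1031.64 nW

In nW:
  8.78 nW → 8.78
  909 nW → 909
  0.00456 μW = 0.00456 × 10³ nW = 4.56
  0.0173 μW = 0.0173 × 10³ nW = 17.3
  0.092 μW = 0.092 × 10³ nW = 92
Sum: 8.78 + 909 + 4.56 + 17.3 + 92 = 1031.64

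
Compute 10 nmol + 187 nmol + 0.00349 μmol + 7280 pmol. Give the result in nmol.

207.77 nmol

In nmol:
  10 nmol → 10
  187 nmol → 187
  0.00349 μmol = 0.00349 × 10³ nmol = 3.49
  7280 pmol = 7280 × 10⁻³ nmol = 7.28
Sum: 10 + 187 + 3.49 + 7.28 = 207.77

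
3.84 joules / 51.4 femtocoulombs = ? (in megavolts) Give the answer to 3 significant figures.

74700000 megavolts

(3.84) / (51.4 × 10⁻¹⁵) = 0.074708 × 10¹⁵ V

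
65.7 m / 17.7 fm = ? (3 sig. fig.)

3710000000000000

(65.7) / (17.7e-15) = 3.712e15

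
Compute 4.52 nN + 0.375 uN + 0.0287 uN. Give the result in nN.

In nN:
  4.52 nN → 4.52
  0.375 uN = 0.375 × 10^3 nN = 375
  0.0287 uN = 0.0287 × 10^3 nN = 28.7
Sum: 4.52 + 375 + 28.7 = 408.22

408.22 nN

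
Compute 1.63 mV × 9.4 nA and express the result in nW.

1.63e-3 × 9.4e-9 = 15.322e-12 W

0.015322 nW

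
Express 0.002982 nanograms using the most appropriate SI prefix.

= 2.982 × 10^-12 grams; 10^-12 is pico.

2.982 picograms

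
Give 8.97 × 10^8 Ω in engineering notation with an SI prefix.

= 897 × 10^6 Ω; 10^6 is mega.

897 MΩ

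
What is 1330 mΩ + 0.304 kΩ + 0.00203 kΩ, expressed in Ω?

In Ω:
  1330 mΩ = 1330 × 10⁻³ Ω = 1.33
  0.304 kΩ = 0.304 × 10³ Ω = 304
  0.00203 kΩ = 0.00203 × 10³ Ω = 2.03
Sum: 1.33 + 304 + 2.03 = 307.36

307.36 Ω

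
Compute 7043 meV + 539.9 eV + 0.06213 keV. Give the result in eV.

609.073 eV

In eV:
  7043 meV = 7043 × 10^-3 eV = 7.043
  539.9 eV → 539.9
  0.06213 keV = 0.06213 × 10^3 eV = 62.13
Sum: 7.043 + 539.9 + 62.13 = 609.073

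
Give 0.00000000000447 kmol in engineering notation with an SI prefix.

= 4.47 × 10^-9 mol; 10^-9 is nano.

4.47 nmol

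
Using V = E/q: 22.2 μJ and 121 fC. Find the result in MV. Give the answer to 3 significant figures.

(22.2e-6) / (121e-15) = 0.18347e9 V

183 MV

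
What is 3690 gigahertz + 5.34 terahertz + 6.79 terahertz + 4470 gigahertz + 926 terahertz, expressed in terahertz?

In terahertz:
  3690 gigahertz = 3690e-3 terahertz = 3.69
  5.34 terahertz → 5.34
  6.79 terahertz → 6.79
  4470 gigahertz = 4470e-3 terahertz = 4.47
  926 terahertz → 926
Sum: 3.69 + 5.34 + 6.79 + 4.47 + 926 = 946.29

946.29 terahertz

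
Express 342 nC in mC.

nano = 10^-9, milli = 10^-3; factor is 10^-6.
342 × 10^-6 = 0.000342

0.000342 mC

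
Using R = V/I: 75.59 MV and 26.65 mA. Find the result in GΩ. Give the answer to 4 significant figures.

(75.59 × 10^6) / (26.65 × 10^-3) = 2.8364 × 10^9 Ω

2.836 GΩ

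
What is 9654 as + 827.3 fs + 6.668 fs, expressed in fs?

843.622 fs

In fs:
  9654 as = 9654 × 10^-3 fs = 9.654
  827.3 fs → 827.3
  6.668 fs → 6.668
Sum: 9.654 + 827.3 + 6.668 = 843.622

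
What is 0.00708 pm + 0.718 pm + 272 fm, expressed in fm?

In fm:
  0.00708 pm = 0.00708 × 10³ fm = 7.08
  0.718 pm = 0.718 × 10³ fm = 718
  272 fm → 272
Sum: 7.08 + 718 + 272 = 997.08

997.08 fm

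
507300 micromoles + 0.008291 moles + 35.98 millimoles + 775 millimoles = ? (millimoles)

1326.571 millimoles

In millimoles:
  507300 micromoles = 507300 × 10⁻³ millimoles = 507.3
  0.008291 moles = 0.008291 × 10³ millimoles = 8.291
  35.98 millimoles → 35.98
  775 millimoles → 775
Sum: 507.3 + 8.291 + 35.98 + 775 = 1326.571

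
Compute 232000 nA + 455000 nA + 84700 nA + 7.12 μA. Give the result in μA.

778.82 μA

In μA:
  232000 nA = 232000e-3 μA = 232
  455000 nA = 455000e-3 μA = 455
  84700 nA = 84700e-3 μA = 84.7
  7.12 μA → 7.12
Sum: 232 + 455 + 84.7 + 7.12 = 778.82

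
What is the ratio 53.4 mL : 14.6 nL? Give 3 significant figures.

3660000

(53.4 × 10⁻³) / (14.6 × 10⁻⁹) = 3.658 × 10⁶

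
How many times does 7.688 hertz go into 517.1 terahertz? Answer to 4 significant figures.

67260000000000

(517.1e12) / (7.688) = 67.261e12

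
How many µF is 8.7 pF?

pico = 10^-12, micro = 10^-6; factor is 10^-6.
8.7 × 10^-6 = 0.0000087

0.0000087 µF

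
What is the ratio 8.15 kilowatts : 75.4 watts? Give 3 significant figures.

(8.15 × 10^3) / (75.4) = 0.1081 × 10^3

108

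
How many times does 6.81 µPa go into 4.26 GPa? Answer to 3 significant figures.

626000000000000

(4.26 × 10⁹) / (6.81 × 10⁻⁶) = 0.6256 × 10¹⁵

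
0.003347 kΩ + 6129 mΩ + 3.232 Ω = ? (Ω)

In Ω:
  0.003347 kΩ = 0.003347 × 10^3 Ω = 3.347
  6129 mΩ = 6129 × 10^-3 Ω = 6.129
  3.232 Ω → 3.232
Sum: 3.347 + 6.129 + 3.232 = 12.708

12.708 Ω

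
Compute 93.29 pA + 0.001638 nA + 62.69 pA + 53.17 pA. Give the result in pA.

In pA:
  93.29 pA → 93.29
  0.001638 nA = 0.001638 × 10^3 pA = 1.638
  62.69 pA → 62.69
  53.17 pA → 53.17
Sum: 93.29 + 1.638 + 62.69 + 53.17 = 210.788

210.788 pA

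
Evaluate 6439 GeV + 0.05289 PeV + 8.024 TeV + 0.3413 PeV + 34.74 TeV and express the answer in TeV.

In TeV:
  6439 GeV = 6439 × 10^-3 TeV = 6.439
  0.05289 PeV = 0.05289 × 10^3 TeV = 52.89
  8.024 TeV → 8.024
  0.3413 PeV = 0.3413 × 10^3 TeV = 341.3
  34.74 TeV → 34.74
Sum: 6.439 + 52.89 + 8.024 + 341.3 + 34.74 = 443.393

443.393 TeV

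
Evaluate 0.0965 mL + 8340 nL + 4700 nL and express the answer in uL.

109.54 uL

In uL:
  0.0965 mL = 0.0965 × 10³ uL = 96.5
  8340 nL = 8340 × 10⁻³ uL = 8.34
  4700 nL = 4700 × 10⁻³ uL = 4.7
Sum: 96.5 + 8.34 + 4.7 = 109.54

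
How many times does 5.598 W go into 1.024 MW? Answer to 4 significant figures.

(1.024e6) / (5.598) = 0.18292e6

182900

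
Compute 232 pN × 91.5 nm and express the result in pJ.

232 × 10^-12 × 91.5 × 10^-9 = 21228 × 10^-21 J

0.000021228 pJ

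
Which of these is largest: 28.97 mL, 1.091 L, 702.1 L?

702.1 L

28.97 mL = 0.02897 L
1.091 L = 1.091 L
702.1 L = 702.1 L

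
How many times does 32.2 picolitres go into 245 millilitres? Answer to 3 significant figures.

(245e-3) / (32.2e-12) = 7.609e9

7610000000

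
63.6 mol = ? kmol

(no prefix) = 10⁰, kilo = 10³; factor is 10⁻³.
63.6 × 10⁻³ = 0.0636

0.0636 kmol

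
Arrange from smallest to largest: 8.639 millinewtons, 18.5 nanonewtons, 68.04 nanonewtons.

8.639 millinewtons = 0.008639 newtons
18.5 nanonewtons = 0.0000000185 newtons
68.04 nanonewtons = 0.00000006804 newtons

18.5 nanonewtons < 68.04 nanonewtons < 8.639 millinewtons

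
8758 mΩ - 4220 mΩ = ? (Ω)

4.538 Ω

In Ω:
  8758 mΩ = 8758e-3 Ω = 8.758
  4220 mΩ = 4220e-3 Ω = 4.22
Difference: 8.758 - 4.22 = 4.538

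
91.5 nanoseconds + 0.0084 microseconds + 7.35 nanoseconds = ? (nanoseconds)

107.25 nanoseconds

In nanoseconds:
  91.5 nanoseconds → 91.5
  0.0084 microseconds = 0.0084 × 10^3 nanoseconds = 8.4
  7.35 nanoseconds → 7.35
Sum: 91.5 + 8.4 + 7.35 = 107.25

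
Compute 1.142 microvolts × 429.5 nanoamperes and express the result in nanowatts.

1.142e-6 × 429.5e-9 = 490.489e-15 W

0.000490489 nanowatts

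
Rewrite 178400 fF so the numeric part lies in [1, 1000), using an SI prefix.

178.4 pF

= 178.4e-12 F; 1e-12 is pico.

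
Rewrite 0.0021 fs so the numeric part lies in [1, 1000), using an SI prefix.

= 2.1 × 10⁻¹⁸ s; 10⁻¹⁸ is atto.

2.1 as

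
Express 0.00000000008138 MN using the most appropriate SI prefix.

81.38 uN

= 81.38e-6 N; 1e-6 is micro.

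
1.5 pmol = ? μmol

0.0000015 μmol

pico = 10⁻¹², micro = 10⁻⁶; factor is 10⁻⁶.
1.5 × 10⁻⁶ = 0.0000015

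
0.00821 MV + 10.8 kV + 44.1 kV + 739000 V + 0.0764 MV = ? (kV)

In kV:
  0.00821 MV = 0.00821 × 10³ kV = 8.21
  10.8 kV → 10.8
  44.1 kV → 44.1
  739000 V = 739000 × 10⁻³ kV = 739
  0.0764 MV = 0.0764 × 10³ kV = 76.4
Sum: 8.21 + 10.8 + 44.1 + 739 + 76.4 = 878.51

878.51 kV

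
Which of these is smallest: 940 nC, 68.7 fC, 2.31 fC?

940 nC = 0.00000094 C
68.7 fC = 0.0000000000000687 C
2.31 fC = 0.00000000000000231 C

2.31 fC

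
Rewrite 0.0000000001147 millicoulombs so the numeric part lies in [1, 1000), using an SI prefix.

= 114.7 × 10⁻¹⁵ coulombs; 10⁻¹⁵ is femto.

114.7 femtocoulombs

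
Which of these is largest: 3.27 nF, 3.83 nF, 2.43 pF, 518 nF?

3.27 nF = 0.00000000327 F
3.83 nF = 0.00000000383 F
2.43 pF = 0.00000000000243 F
518 nF = 0.000000518 F

518 nF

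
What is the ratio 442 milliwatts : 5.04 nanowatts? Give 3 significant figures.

(442 × 10⁻³) / (5.04 × 10⁻⁹) = 87.7 × 10⁶

87700000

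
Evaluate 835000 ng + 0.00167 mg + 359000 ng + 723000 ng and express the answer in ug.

1918.67 ug

In ug:
  835000 ng = 835000e-3 ug = 835
  0.00167 mg = 0.00167e3 ug = 1.67
  359000 ng = 359000e-3 ug = 359
  723000 ng = 723000e-3 ug = 723
Sum: 835 + 1.67 + 359 + 723 = 1918.67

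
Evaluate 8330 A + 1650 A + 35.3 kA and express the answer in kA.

In kA:
  8330 A = 8330e-3 kA = 8.33
  1650 A = 1650e-3 kA = 1.65
  35.3 kA → 35.3
Sum: 8.33 + 1.65 + 35.3 = 45.28

45.28 kA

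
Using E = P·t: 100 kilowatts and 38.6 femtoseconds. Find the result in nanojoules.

3.86 nanojoules

100e3 × 38.6e-15 = 3860e-12 J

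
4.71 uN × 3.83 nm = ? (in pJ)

0.0180393 pJ

4.71e-6 × 3.83e-9 = 18.0393e-15 J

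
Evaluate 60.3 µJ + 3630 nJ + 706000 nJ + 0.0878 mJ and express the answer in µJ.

857.73 µJ

In µJ:
  60.3 µJ → 60.3
  3630 nJ = 3630 × 10⁻³ µJ = 3.63
  706000 nJ = 706000 × 10⁻³ µJ = 706
  0.0878 mJ = 0.0878 × 10³ µJ = 87.8
Sum: 60.3 + 3.63 + 706 + 87.8 = 857.73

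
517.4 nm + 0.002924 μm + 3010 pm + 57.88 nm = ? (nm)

581.214 nm

In nm:
  517.4 nm → 517.4
  0.002924 μm = 0.002924e3 nm = 2.924
  3010 pm = 3010e-3 nm = 3.01
  57.88 nm → 57.88
Sum: 517.4 + 2.924 + 3.01 + 57.88 = 581.214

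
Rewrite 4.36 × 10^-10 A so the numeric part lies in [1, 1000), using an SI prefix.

436 pA

= 436 × 10^-12 A; 10^-12 is pico.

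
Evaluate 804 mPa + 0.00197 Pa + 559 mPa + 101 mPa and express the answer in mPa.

In mPa:
  804 mPa → 804
  0.00197 Pa = 0.00197e3 mPa = 1.97
  559 mPa → 559
  101 mPa → 101
Sum: 804 + 1.97 + 559 + 101 = 1465.97

1465.97 mPa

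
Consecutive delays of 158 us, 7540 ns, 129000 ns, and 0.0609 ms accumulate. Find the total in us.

355.44 us

In us:
  158 us → 158
  7540 ns = 7540 × 10⁻³ us = 7.54
  129000 ns = 129000 × 10⁻³ us = 129
  0.0609 ms = 0.0609 × 10³ us = 60.9
Sum: 158 + 7.54 + 129 + 60.9 = 355.44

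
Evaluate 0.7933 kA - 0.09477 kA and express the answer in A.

In A:
  0.7933 kA = 0.7933e3 A = 793.3
  0.09477 kA = 0.09477e3 A = 94.77
Difference: 793.3 - 94.77 = 698.53

698.53 A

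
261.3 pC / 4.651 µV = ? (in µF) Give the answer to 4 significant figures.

(261.3e-12) / (4.651e-6) = 56.1815e-6 F

56.18 µF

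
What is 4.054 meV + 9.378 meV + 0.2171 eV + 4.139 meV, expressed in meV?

234.671 meV

In meV:
  4.054 meV → 4.054
  9.378 meV → 9.378
  0.2171 eV = 0.2171e3 meV = 217.1
  4.139 meV → 4.139
Sum: 4.054 + 9.378 + 217.1 + 4.139 = 234.671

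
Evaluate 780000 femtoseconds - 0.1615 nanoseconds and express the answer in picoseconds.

618.5 picoseconds

In picoseconds:
  780000 femtoseconds = 780000 × 10⁻³ picoseconds = 780
  0.1615 nanoseconds = 0.1615 × 10³ picoseconds = 161.5
Difference: 780 - 161.5 = 618.5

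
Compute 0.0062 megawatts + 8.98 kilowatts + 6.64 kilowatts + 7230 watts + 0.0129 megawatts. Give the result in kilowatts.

41.95 kilowatts

In kilowatts:
  0.0062 megawatts = 0.0062e3 kilowatts = 6.2
  8.98 kilowatts → 8.98
  6.64 kilowatts → 6.64
  7230 watts = 7230e-3 kilowatts = 7.23
  0.0129 megawatts = 0.0129e3 kilowatts = 12.9
Sum: 6.2 + 8.98 + 6.64 + 7.23 + 12.9 = 41.95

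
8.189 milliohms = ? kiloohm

milli = 10⁻³, kilo = 10³; factor is 10⁻⁶.
8.189 × 10⁻⁶ = 0.000008189

0.000008189 kiloohms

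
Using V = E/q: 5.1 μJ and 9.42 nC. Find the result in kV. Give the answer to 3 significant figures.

0.541 kV

(5.1 × 10⁻⁶) / (9.42 × 10⁻⁹) = 0.5414 × 10³ V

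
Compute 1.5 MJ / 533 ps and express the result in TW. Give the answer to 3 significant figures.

2810 TW

(1.5e6) / (533e-12) = 0.0028143e18 W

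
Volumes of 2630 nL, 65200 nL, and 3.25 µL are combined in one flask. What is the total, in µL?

In µL:
  2630 nL = 2630 × 10^-3 µL = 2.63
  65200 nL = 65200 × 10^-3 µL = 65.2
  3.25 µL → 3.25
Sum: 2.63 + 65.2 + 3.25 = 71.08

71.08 µL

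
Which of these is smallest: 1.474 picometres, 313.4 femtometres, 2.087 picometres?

1.474 picometres = 0.000000000001474 metres
313.4 femtometres = 0.0000000000003134 metres
2.087 picometres = 0.000000000002087 metres

313.4 femtometres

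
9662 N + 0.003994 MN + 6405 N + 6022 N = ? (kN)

In kN:
  9662 N = 9662 × 10^-3 kN = 9.662
  0.003994 MN = 0.003994 × 10^3 kN = 3.994
  6405 N = 6405 × 10^-3 kN = 6.405
  6022 N = 6022 × 10^-3 kN = 6.022
Sum: 9.662 + 3.994 + 6.405 + 6.022 = 26.083

26.083 kN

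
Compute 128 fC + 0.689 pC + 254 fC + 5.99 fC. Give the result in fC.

In fC:
  128 fC → 128
  0.689 pC = 0.689 × 10^3 fC = 689
  254 fC → 254
  5.99 fC → 5.99
Sum: 128 + 689 + 254 + 5.99 = 1076.99

1076.99 fC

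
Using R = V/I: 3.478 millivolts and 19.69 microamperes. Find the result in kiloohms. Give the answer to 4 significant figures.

(3.478 × 10⁻³) / (19.69 × 10⁻⁶) = 0.176638 × 10³ Ω

0.1766 kiloohms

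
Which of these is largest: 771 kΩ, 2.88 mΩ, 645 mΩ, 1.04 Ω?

771 kΩ

771 kΩ = 771000 Ω
2.88 mΩ = 0.00288 Ω
645 mΩ = 0.645 Ω
1.04 Ω = 1.04 Ω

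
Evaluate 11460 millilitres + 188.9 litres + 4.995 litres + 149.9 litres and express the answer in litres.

In litres:
  11460 millilitres = 11460e-3 litres = 11.46
  188.9 litres → 188.9
  4.995 litres → 4.995
  149.9 litres → 149.9
Sum: 11.46 + 188.9 + 4.995 + 149.9 = 355.255

355.255 litres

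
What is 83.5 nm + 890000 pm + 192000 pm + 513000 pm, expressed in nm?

1678.5 nm

In nm:
  83.5 nm → 83.5
  890000 pm = 890000 × 10⁻³ nm = 890
  192000 pm = 192000 × 10⁻³ nm = 192
  513000 pm = 513000 × 10⁻³ nm = 513
Sum: 83.5 + 890 + 192 + 513 = 1678.5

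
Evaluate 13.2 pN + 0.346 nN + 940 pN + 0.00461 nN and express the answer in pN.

In pN:
  13.2 pN → 13.2
  0.346 nN = 0.346 × 10^3 pN = 346
  940 pN → 940
  0.00461 nN = 0.00461 × 10^3 pN = 4.61
Sum: 13.2 + 346 + 940 + 4.61 = 1303.81

1303.81 pN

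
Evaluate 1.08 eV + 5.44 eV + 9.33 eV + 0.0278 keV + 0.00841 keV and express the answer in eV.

In eV:
  1.08 eV → 1.08
  5.44 eV → 5.44
  9.33 eV → 9.33
  0.0278 keV = 0.0278 × 10^3 eV = 27.8
  0.00841 keV = 0.00841 × 10^3 eV = 8.41
Sum: 1.08 + 5.44 + 9.33 + 27.8 + 8.41 = 52.06

52.06 eV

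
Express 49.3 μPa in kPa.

micro = 10⁻⁶, kilo = 10³; factor is 10⁻⁹.
49.3 × 10⁻⁹ = 0.0000000493

0.0000000493 kPa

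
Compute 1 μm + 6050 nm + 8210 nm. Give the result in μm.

15.26 μm

In μm:
  1 μm → 1
  6050 nm = 6050e-3 μm = 6.05
  8210 nm = 8210e-3 μm = 8.21
Sum: 1 + 6.05 + 8.21 = 15.26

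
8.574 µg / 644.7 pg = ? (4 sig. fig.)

(8.574 × 10⁻⁶) / (644.7 × 10⁻¹²) = 0.013299 × 10⁶

13300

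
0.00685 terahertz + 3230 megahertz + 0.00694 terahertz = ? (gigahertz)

In gigahertz:
  0.00685 terahertz = 0.00685 × 10³ gigahertz = 6.85
  3230 megahertz = 3230 × 10⁻³ gigahertz = 3.23
  0.00694 terahertz = 0.00694 × 10³ gigahertz = 6.94
Sum: 6.85 + 3.23 + 6.94 = 17.02

17.02 gigahertz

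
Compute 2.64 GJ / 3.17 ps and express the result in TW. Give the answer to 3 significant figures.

833000000 TW

(2.64 × 10^9) / (3.17 × 10^-12) = 0.83281 × 10^21 W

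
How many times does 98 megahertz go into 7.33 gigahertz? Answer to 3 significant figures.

(7.33 × 10^9) / (98 × 10^6) = 0.0748 × 10^3

74.8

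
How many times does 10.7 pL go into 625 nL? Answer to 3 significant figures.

(625 × 10⁻⁹) / (10.7 × 10⁻¹²) = 58.41 × 10³

58400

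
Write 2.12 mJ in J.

0.00212 J

milli = 1e-3, (no prefix) = 1e0; factor is 1e-3.
2.12 × 1e-3 = 0.00212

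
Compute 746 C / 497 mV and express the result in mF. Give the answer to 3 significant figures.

(746) / (497 × 10⁻³) = 1.501 × 10³ F

1500000 mF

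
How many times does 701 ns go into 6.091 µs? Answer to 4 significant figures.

(6.091e-6) / (701e-9) = 0.008689e3

8.689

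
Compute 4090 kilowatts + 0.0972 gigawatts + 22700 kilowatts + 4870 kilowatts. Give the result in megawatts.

In megawatts:
  4090 kilowatts = 4090 × 10⁻³ megawatts = 4.09
  0.0972 gigawatts = 0.0972 × 10³ megawatts = 97.2
  22700 kilowatts = 22700 × 10⁻³ megawatts = 22.7
  4870 kilowatts = 4870 × 10⁻³ megawatts = 4.87
Sum: 4.09 + 97.2 + 22.7 + 4.87 = 128.86

128.86 megawatts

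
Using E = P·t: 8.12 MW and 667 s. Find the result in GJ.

5.41604 GJ

8.12e6 × 667 = 5416.04e6 J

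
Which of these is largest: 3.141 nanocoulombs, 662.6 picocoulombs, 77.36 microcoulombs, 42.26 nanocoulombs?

3.141 nanocoulombs = 0.000000003141 coulombs
662.6 picocoulombs = 0.0000000006626 coulombs
77.36 microcoulombs = 0.00007736 coulombs
42.26 nanocoulombs = 0.00000004226 coulombs

77.36 microcoulombs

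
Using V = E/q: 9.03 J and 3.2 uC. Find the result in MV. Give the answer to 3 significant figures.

2.82 MV

(9.03) / (3.2 × 10^-6) = 2.8219 × 10^6 V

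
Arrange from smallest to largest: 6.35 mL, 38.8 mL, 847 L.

6.35 mL = 0.00635 L
38.8 mL = 0.0388 L
847 L = 847 L

6.35 mL < 38.8 mL < 847 L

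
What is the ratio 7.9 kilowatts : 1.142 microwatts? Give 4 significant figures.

6918000000

(7.9 × 10³) / (1.142 × 10⁻⁶) = 6.9177 × 10⁹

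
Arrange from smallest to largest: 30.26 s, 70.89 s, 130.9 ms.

30.26 s = 30.26 s
70.89 s = 70.89 s
130.9 ms = 0.1309 s

130.9 ms < 30.26 s < 70.89 s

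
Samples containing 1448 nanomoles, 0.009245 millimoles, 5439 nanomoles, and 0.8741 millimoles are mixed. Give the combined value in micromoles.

890.232 micromoles

In micromoles:
  1448 nanomoles = 1448 × 10^-3 micromoles = 1.448
  0.009245 millimoles = 0.009245 × 10^3 micromoles = 9.245
  5439 nanomoles = 5439 × 10^-3 micromoles = 5.439
  0.8741 millimoles = 0.8741 × 10^3 micromoles = 874.1
Sum: 1.448 + 9.245 + 5.439 + 874.1 = 890.232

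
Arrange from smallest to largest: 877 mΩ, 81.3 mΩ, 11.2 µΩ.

877 mΩ = 0.877 Ω
81.3 mΩ = 0.0813 Ω
11.2 µΩ = 0.0000112 Ω

11.2 µΩ < 81.3 mΩ < 877 mΩ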